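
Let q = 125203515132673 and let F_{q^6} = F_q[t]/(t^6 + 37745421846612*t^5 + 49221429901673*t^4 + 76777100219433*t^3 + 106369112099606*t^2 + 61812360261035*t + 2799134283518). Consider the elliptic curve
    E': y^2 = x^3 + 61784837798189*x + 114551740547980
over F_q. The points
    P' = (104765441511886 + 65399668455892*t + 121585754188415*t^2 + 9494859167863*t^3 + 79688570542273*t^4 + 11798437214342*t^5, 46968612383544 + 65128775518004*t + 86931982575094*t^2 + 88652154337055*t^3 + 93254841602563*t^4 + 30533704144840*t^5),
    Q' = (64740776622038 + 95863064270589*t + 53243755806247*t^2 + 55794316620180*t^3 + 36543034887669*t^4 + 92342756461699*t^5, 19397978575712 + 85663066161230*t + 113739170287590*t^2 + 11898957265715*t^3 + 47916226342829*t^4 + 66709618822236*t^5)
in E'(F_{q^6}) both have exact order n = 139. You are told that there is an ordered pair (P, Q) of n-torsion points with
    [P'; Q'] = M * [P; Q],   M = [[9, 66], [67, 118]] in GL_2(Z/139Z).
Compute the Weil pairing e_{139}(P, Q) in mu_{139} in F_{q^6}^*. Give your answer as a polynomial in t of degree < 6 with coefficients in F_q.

Alternating bilinearity on E[139] (values in mu_{139} in F_{125203515132673^6}) gives e(P',Q') = e(P,Q)^det(M).
det M = 9*118 - 66*67 = -3360 = 115 (mod 139); 115^{-1} = 110 (mod 139).
Run Miller on y^2=x^3+61784837798189*x+114551740547980 over F_{125203515132673}: ladder 10001011 (8 bits); e = f_P(D_Q)/f_Q(D_P).
Miller gives e_{139}(P',Q') = 43567331810290 + 72795137266272*t + 18672143306506*t^2 + 124229298382664*t^3 + 50873152485834*t^4 + 2841921235080*t^5 in F_{125203515132673^6}.
Thus e_{139}(P,Q) = 92181006163518 + 15875486920424*t + 70143072410107*t^2 + 96014129242961*t^3 + 26422284566347*t^4 + 28877033232092*t^5.

92181006163518 + 15875486920424*t + 70143072410107*t^2 + 96014129242961*t^3 + 26422284566347*t^4 + 28877033232092*t^5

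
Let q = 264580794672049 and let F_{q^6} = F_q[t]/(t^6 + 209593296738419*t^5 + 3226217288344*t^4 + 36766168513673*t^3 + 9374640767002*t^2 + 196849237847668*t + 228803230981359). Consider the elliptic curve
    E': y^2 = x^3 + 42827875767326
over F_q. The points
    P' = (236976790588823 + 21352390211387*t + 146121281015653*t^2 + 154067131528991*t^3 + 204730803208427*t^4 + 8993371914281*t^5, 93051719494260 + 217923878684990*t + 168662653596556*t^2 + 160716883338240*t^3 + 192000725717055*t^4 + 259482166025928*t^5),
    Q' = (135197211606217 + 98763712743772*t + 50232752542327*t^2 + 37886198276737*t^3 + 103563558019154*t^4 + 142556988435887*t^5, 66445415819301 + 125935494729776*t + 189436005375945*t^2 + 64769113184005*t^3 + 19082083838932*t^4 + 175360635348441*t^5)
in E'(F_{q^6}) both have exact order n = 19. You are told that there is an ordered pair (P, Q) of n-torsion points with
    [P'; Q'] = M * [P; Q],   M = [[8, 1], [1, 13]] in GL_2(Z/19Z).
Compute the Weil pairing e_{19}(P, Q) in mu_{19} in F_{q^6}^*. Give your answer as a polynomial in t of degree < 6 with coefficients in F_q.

219097676146242 + 49250659582884*t + 158866755055721*t^2 + 247617751693609*t^3 + 190975616422176*t^4 + 63533805389483*t^5

Since e_{19}(P,P)=e_{19}(Q,Q)=1 and e_{19}(Q,P)=e_{19}(P,Q)^{-1}, expanding e_{19}(8*P + 1*Q,1*P + 13*Q) leaves e(P,Q)^det(M).
det M = 8*13 - 1*1 = 103 = 8 (mod 19); 8^{-1} = 12 (mod 19).
n = 19 = (10011)_2 (5 bits, wt 3); accumulate f_{19,P'}(Q'+S)/f_{19,P'}(S) along the 4-step ladder.
f_P(D_Q)/f_Q(D_P) = 65492926341639 + 73535562737537*t + 80790007513141*t^2 + 263465419496606*t^3 + 44930350415388*t^4 + 191712485546363*t^5.
e_{19}(P,Q) = (65492926341639 + 73535562737537*t + 80790007513141*t^2 + 263465419496606*t^3 + 44930350415388*t^4 + 191712485546363*t^5)^{12} = 219097676146242 + 49250659582884*t + 158866755055721*t^2 + 247617751693609*t^3 + 190975616422176*t^4 + 63533805389483*t^5.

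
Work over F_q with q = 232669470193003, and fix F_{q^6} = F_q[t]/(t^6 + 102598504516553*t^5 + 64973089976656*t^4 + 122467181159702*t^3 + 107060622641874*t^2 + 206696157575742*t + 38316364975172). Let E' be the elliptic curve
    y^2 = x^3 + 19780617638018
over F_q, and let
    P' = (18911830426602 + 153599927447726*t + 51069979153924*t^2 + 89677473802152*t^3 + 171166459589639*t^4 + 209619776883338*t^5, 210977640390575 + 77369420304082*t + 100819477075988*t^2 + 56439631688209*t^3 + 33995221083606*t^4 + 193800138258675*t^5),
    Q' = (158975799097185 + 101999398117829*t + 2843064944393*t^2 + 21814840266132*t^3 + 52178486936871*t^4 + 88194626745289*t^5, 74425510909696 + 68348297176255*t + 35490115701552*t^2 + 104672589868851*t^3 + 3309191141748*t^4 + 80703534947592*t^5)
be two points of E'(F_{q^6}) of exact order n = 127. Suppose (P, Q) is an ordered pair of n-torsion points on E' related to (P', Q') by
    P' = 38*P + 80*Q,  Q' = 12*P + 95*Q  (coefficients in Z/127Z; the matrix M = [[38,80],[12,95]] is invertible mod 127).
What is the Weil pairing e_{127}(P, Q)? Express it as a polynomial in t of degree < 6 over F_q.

Under M = [[38,80],[12,95]] in GL_2(Z/127), e_{127}(P',Q') = e_{127}(P,Q)^(38*95-80*12 mod 127).
Inverting 110 mod 127: 112. Thus e_{127}(P,Q) = e(P',Q')^{112}.
Build f_{127,P'} and f_{127,Q'} via the 7-bit ladder of 127=1111111_2; evaluate at shifted divisors; quotient in F_{232669470193003^6}.
The quotient is 64197934285022 + 33190462269405*t + 25923884214108*t^2 + 120728202882531*t^3 + 220686704289807*t^4 + 89355034604536*t^5.
Finally e_{127}(P,Q) = 99938558159509 + 83657617971178*t + 195901915611430*t^2 + 177526288078155*t^3 + 63397705745772*t^4 + 124162933154183*t^5.

99938558159509 + 83657617971178*t + 195901915611430*t^2 + 177526288078155*t^3 + 63397705745772*t^4 + 124162933154183*t^5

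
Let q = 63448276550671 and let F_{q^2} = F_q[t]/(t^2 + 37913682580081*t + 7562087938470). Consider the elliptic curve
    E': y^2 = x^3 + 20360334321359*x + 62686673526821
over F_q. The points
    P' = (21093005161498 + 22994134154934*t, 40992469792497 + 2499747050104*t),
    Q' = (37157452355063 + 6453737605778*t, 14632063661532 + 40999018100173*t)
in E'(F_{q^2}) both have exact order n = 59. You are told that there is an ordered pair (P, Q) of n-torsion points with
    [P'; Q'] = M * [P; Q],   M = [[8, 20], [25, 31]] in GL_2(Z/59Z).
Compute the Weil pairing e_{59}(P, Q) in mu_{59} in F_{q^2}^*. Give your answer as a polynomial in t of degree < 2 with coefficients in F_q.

41290905197827 + 46299881244050*t

Under M = [[8,20],[25,31]] in GL_2(Z/59), e_{59}(P',Q') = e_{59}(P,Q)^(8*31-20*25 mod 59).
So e_{59}(P,Q) = e_{59}(P',Q')^{11}, since 43*11 = 1 mod 59.
n = 59 = (111011)_2 (6 bits, wt 5); accumulate f_{59,P'}(Q'+S)/f_{59,P'}(S) along the 5-step ladder.
Miller gives e_{59}(P',Q') = 50274323635382 + 4043599367796*t in F_{63448276550671^2}.
(50274323635382 + 4043599367796*t)^{11} mod (63448276550671,f) = 41290905197827 + 46299881244050*t.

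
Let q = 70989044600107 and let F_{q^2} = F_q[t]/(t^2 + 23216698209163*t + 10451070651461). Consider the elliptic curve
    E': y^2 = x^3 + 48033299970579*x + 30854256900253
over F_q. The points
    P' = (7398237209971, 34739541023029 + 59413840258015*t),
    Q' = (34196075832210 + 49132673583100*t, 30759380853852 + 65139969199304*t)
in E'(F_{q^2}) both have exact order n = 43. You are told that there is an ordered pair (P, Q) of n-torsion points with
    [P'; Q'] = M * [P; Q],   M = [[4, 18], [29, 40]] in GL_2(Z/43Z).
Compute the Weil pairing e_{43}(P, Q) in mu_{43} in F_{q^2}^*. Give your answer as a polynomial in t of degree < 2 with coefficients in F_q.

18120142557112 + 59960473907118*t

Alternating bilinearity on E[43] (values in mu_{43} in F_{70989044600107^2}) gives e(P',Q') = e(P,Q)^det(M).
det(M) mod 43 = 25; its inverse in (Z/43)^* is 31 (check: 25*31 mod 43 = 1).
Double-and-add over 101011: 6-1 doublings, 4-1 additions; each step l_{T,T}/v_{2T} or l_{T,P'}/v at Q'+S for random S.
Miller gives e_{43}(P',Q') = 1021394463441 + 11274549494453*t in F_{70989044600107^2}.
(1021394463441 + 11274549494453*t)^{31} mod (70989044600107,f) = 18120142557112 + 59960473907118*t.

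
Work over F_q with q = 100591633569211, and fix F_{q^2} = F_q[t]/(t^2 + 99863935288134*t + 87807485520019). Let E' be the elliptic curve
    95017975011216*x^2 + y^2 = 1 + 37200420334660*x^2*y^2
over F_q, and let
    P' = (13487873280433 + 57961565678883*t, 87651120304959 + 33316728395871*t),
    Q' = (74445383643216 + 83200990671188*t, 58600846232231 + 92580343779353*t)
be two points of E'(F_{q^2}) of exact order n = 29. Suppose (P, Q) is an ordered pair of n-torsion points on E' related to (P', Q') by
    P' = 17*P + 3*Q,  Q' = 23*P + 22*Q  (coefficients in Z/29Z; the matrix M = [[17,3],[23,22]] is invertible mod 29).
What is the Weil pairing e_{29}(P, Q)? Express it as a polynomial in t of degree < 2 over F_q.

e_{29} is bilinear + alternating on E[29], so e_{29}(17*P + 3*Q, 23*P + 22*Q) = e_{29}(P,Q)^(17*22-3*23).
det(M) mod 29 = 15; its inverse in (Z/29)^* is 2 (check: 15*2 mod 29 = 1).
Edwards->Montgomery: u=(1+y)/(1-y), v=u/x -> 89149514789136v^2=u^3+99740941721375u^2+u; then x_W=14454388669139u+55566943747383: y^2=x^3+10905703342577*x+35993309087073.
Build f_{29,P'} and f_{29,Q'} via the 5-bit ladder of 29=11101_2; evaluate at shifted divisors; quotient in F_{100591633569211^2}.
So e_{29}(P',Q') = 70932221599106 + 80905957357741*t.
Finally e_{29}(P,Q) = 64173388136827 + 16614644333972*t.

64173388136827 + 16614644333972*t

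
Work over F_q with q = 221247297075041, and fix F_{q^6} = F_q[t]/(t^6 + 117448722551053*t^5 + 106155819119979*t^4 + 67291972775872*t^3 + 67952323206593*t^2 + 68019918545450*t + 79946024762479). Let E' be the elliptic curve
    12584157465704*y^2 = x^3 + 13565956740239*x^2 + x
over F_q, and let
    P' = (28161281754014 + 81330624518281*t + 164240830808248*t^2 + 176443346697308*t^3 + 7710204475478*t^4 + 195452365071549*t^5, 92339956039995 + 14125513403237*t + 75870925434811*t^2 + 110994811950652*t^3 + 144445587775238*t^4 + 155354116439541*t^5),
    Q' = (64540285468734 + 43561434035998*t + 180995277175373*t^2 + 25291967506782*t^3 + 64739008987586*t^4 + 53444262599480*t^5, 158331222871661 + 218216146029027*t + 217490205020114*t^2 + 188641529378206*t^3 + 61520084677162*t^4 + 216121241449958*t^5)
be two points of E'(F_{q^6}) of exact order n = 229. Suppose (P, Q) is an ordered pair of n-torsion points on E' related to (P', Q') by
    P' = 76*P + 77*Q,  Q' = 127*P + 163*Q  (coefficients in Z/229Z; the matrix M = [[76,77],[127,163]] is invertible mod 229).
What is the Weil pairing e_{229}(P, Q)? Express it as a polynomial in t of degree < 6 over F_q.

188220478902515 + 61686757849833*t + 189468845302654*t^2 + 214178375057148*t^3 + 112356333315262*t^4 + 176065397640483*t^5

Alternating bilinearity on E[229] (values in mu_{229} in F_{221247297075041^6}) gives e(P',Q') = e(P,Q)^det(M).
det(M) mod 229 = 90; its inverse in (Z/229)^* is 28 (check: 90*28 mod 229 = 1).
Montgomery->Weierstrass: x_W = 29193734391618*x+1508729892267, y_W=29193734391618*y on F_{221247297075041}; lands on y^2=x^3+175466613296389*x+185422535094267.
8-bit Miller (11100101) on E'/F_{221247297075041} with a'=175466613296389, b'=185422535094267: accumulate tangent/chord ratios at Q'+S and P'+S'.
Miller gives e_{229}(P',Q') = 221230886268387 + 86098339406998*t + 72679660274341*t^2 + 110903290183428*t^3 + 191255375893671*t^4 + 143036615606996*t^5 in F_{221247297075041^6}.
(221230886268387 + 86098339406998*t + 72679660274341*t^2 + 110903290183428*t^3 + 191255375893671*t^4 + 143036615606996*t^5)^{28} mod (221247297075041,f) = 188220478902515 + 61686757849833*t + 189468845302654*t^2 + 214178375057148*t^3 + 112356333315262*t^4 + 176065397640483*t^5.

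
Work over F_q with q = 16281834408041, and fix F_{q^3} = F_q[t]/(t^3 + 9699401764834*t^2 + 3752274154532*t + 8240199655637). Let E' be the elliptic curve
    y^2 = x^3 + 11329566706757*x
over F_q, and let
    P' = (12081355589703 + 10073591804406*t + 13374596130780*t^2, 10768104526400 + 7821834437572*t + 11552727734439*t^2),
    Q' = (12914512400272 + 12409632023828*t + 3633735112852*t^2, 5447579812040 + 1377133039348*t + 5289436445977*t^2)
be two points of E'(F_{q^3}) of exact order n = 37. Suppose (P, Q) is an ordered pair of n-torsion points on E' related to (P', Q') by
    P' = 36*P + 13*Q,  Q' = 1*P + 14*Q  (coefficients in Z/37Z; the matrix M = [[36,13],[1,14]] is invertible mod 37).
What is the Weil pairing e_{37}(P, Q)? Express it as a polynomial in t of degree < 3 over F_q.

e_{37} is bilinear + alternating on E[37], so e_{37}(36*P + 13*Q, 1*P + 14*Q) = e_{37}(P,Q)^(36*14-13*1).
det M = 36*14 - 13*1 = 491 = 10 (mod 37); 10^{-1} = 26 (mod 37).
n = 37 = (100101)_2 (6 bits, wt 3); accumulate f_{37,P'}(Q'+S)/f_{37,P'}(S) along the 5-step ladder.
So e_{37}(P',Q') = 12746898038516 + 6989358471566*t + 13652506386632*t^2.
Raise to 26: e(P,Q) = 9440282730908 + 7793596825810*t + 360902978120*t^2 in mu_{37}.

9440282730908 + 7793596825810*t + 360902978120*t^2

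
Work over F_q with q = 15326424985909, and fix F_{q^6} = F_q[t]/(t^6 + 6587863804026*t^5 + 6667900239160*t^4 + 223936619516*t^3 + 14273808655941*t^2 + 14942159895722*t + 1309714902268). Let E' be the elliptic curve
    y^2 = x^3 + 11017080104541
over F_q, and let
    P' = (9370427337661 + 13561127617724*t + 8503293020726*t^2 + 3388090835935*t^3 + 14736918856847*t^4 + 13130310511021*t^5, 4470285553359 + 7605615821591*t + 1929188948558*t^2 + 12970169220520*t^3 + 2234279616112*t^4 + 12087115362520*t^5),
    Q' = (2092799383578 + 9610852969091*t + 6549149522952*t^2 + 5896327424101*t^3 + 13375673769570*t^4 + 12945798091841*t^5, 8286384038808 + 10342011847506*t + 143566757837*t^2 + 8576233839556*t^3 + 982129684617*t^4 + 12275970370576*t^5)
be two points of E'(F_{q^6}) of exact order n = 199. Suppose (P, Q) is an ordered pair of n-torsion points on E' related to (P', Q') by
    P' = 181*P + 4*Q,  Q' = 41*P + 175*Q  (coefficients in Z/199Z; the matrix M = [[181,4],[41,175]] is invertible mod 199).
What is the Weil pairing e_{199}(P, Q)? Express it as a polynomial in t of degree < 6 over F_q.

Under M = [[181,4],[41,175]] in GL_2(Z/199), e_{199}(P',Q') = e_{199}(P,Q)^(181*175-4*41 mod 199).
Hence e(P,Q) = e(P',Q')^{75} where 75 = 69^{-1} mod 199.
n = 199 = (11000111)_2 (8 bits, wt 5); accumulate f_{199,P'}(Q'+S)/f_{199,P'}(S) along the 7-step ladder.
Result: e(P',Q') = 1549185583676 + 11184049121084*t + 9717784235381*t^2 + 431955086433*t^3 + 11916952315115*t^4 + 13930546860253*t^5.
Finally e_{199}(P,Q) = 8393694681394 + 1327701731314*t + 3469276304452*t^2 + 13016888111869*t^3 + 2507666432775*t^4 + 5538526586653*t^5.

8393694681394 + 1327701731314*t + 3469276304452*t^2 + 13016888111869*t^3 + 2507666432775*t^4 + 5538526586653*t^5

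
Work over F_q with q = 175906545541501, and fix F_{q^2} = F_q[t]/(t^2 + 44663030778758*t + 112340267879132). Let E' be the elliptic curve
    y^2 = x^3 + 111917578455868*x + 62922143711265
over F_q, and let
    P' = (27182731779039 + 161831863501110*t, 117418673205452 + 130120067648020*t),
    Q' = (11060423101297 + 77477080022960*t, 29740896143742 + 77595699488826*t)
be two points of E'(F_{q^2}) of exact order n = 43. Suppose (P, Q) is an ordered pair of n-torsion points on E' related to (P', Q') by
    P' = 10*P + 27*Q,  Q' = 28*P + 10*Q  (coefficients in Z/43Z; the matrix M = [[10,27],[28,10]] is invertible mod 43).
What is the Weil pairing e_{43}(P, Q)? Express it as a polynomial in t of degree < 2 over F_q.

70072422589341 + 80764467298223*t

Since e_{43}(P,P)=e_{43}(Q,Q)=1 and e_{43}(Q,P)=e_{43}(P,Q)^{-1}, expanding e_{43}(10*P + 27*Q,28*P + 10*Q) leaves e(P,Q)^det(M).
Inverting 32 mod 43: 39. Thus e_{43}(P,Q) = e(P',Q')^{39}.
Build f_{43,P'} and f_{43,Q'} via the 6-bit ladder of 43=101011_2; evaluate at shifted divisors; quotient in F_{175906545541501^2}.
f_P(D_Q)/f_Q(D_P) = 71095517188456 + 175380008978006*t.
Raise to 39: e(P,Q) = 70072422589341 + 80764467298223*t in mu_{43}.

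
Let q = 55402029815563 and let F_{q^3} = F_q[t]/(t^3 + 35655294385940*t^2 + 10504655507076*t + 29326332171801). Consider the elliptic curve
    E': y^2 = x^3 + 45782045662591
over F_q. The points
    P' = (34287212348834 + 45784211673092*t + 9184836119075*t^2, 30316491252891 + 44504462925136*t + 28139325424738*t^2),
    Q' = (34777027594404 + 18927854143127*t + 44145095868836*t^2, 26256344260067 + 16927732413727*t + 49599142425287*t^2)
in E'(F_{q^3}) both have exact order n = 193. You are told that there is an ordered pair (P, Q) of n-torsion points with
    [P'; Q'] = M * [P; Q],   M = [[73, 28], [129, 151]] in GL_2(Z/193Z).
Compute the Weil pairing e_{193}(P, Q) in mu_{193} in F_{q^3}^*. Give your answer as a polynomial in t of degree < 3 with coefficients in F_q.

4085131176459 + 24994791598640*t + 47533198917297*t^2

Under M = [[73,28],[129,151]] in GL_2(Z/193), e_{193}(P',Q') = e_{193}(P,Q)^(73*151-28*129 mod 193).
73*151 - 28*129 = 7411; reduced mod 193: det = 77, inverse 188.
8-bit Miller (11000001) on E'/F_{55402029815563} with a'=0, b'=45782045662591: accumulate tangent/chord ratios at Q'+S and P'+S'.
Result: e(P',Q') = 27571308690993 + 28149099615792*t + 51686527898591*t^2.
e_{193}(P,Q) = (27571308690993 + 28149099615792*t + 51686527898591*t^2)^{188} = 4085131176459 + 24994791598640*t + 47533198917297*t^2.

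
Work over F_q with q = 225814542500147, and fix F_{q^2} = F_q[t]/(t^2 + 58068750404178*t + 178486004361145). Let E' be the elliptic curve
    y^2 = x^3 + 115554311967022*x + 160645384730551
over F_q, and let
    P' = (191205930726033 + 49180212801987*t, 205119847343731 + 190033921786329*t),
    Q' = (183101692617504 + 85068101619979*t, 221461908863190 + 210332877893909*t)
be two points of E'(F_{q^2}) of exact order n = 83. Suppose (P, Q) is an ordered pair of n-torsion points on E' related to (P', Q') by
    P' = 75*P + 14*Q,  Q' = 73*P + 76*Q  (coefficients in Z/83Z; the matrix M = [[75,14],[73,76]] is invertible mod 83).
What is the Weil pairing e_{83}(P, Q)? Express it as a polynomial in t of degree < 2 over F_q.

Under M = [[75,14],[73,76]] in GL_2(Z/83), e_{83}(P',Q') = e_{83}(P,Q)^(75*76-14*73 mod 83).
Inverting 30 mod 83: 36. Thus e_{83}(P,Q) = e(P',Q')^{36}.
Miller loop for e_{83} over F_{225814542500147^2}: bits of 83 = 1010011; 6 double steps + 3 add steps, l/v at each.
e_{83}(P',Q') = 207136849420349 + 91784353882921*t.
(207136849420349 + 91784353882921*t)^{36} mod (225814542500147,f) = 91195391178020 + 165877518182305*t.

91195391178020 + 165877518182305*t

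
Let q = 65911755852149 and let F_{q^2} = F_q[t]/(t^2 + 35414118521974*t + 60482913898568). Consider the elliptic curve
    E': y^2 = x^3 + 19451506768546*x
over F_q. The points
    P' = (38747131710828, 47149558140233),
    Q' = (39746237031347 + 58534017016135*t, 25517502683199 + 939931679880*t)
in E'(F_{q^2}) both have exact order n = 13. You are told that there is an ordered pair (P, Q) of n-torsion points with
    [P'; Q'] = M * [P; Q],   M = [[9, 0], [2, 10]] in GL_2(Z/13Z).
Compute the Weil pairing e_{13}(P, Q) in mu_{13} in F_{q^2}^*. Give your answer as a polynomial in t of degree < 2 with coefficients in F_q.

49268032229035 + 1979220688667*t

Since e_{13}(P,P)=e_{13}(Q,Q)=1 and e_{13}(Q,P)=e_{13}(P,Q)^{-1}, expanding e_{13}(9*P,2*P + 10*Q) leaves e(P,Q)^det(M).
Hence e(P,Q) = e(P',Q')^{12} where 12 = 12^{-1} mod 13.
4-bit Miller (1101) on E'/F_{65911755852149} with a'=19451506768546, b'=0: accumulate tangent/chord ratios at Q'+S and P'+S'.
e_{13}(P',Q') = 3332510566771 + 63932535163482*t.
Thus e_{13}(P,Q) = 49268032229035 + 1979220688667*t.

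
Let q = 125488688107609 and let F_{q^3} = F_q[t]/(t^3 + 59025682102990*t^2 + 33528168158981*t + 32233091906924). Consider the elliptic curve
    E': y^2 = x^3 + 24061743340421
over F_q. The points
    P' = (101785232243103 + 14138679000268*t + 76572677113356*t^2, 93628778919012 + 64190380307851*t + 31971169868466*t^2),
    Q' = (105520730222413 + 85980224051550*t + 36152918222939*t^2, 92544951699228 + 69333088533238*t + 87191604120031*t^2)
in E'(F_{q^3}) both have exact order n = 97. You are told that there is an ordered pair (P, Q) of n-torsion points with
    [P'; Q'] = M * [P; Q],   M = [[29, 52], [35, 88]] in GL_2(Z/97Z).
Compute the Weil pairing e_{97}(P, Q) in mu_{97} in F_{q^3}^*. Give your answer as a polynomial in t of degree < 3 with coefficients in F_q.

4472961396107 + 25557557335932*t + 12698908533751*t^2

e_{97} is bilinear + alternating on E[97], so e_{97}(29*P + 52*Q, 35*P + 88*Q) = e_{97}(P,Q)^(29*88-52*35).
Hence e(P,Q) = e(P',Q')^{11} where 11 = 53^{-1} mod 97.
7-bit Miller (1100001) on E'/F_{125488688107609} with a'=0, b'=24061743340421: accumulate tangent/chord ratios at Q'+S and P'+S'.
Miller gives e_{97}(P',Q') = 64655667228272 + 91323443083000*t + 76950482502219*t^2 in F_{125488688107609^3}.
Hence e(P,Q) = 4472961396107 + 25557557335932*t + 12698908533751*t^2 in F_{125488688107609^3}^*.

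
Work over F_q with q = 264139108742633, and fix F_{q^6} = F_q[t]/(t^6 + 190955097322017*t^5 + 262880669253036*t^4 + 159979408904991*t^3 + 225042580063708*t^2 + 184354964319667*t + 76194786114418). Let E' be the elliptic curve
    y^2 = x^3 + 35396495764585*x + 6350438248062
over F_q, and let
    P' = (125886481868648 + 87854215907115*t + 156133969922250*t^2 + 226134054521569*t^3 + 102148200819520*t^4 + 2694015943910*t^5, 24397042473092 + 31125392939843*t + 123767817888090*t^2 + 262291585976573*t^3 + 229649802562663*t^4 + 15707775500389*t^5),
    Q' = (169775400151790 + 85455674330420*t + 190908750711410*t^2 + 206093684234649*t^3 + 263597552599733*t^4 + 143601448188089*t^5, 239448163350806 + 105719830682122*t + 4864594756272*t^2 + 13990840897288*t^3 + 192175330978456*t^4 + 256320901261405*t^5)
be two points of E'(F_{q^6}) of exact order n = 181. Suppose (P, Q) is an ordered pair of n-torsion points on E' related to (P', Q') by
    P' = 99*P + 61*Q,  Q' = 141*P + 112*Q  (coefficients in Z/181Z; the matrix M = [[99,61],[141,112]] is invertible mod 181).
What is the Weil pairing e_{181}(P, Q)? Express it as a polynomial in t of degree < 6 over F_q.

104739324228042 + 44079112675577*t + 198758206380931*t^2 + 17183306254736*t^3 + 238618206808079*t^4 + 124503596838183*t^5

The 181-Weil pairing on E[181] over F_{264139108742633} is alternating-bilinear: e_{181}(P',Q') = e_{181}(P,Q)^det(M).
Inverting 134 mod 181: 77. Thus e_{181}(P,Q) = e(P',Q')^{77}.
8-bit Miller (10110101) on E'/F_{264139108742633} with a'=35396495764585, b'=6350438248062: accumulate tangent/chord ratios at Q'+S and P'+S'.
e_{181}(P',Q') = 146739485220200 + 249453605286863*t + 237580800563827*t^2 + 195327902894003*t^3 + 261591195618631*t^4 + 100825471050577*t^5.
Raise to 77: e(P,Q) = 104739324228042 + 44079112675577*t + 198758206380931*t^2 + 17183306254736*t^3 + 238618206808079*t^4 + 124503596838183*t^5 in mu_{181}.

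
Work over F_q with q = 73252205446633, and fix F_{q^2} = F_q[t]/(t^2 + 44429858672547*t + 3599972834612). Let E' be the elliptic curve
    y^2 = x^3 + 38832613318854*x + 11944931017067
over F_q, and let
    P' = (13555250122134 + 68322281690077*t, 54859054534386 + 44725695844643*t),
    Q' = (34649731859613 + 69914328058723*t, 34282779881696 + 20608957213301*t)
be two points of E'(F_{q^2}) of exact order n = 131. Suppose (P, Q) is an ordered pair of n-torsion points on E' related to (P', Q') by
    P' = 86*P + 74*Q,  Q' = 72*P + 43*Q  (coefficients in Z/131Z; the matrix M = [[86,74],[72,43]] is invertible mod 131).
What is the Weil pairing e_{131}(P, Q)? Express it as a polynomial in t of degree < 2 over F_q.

Under M = [[86,74],[72,43]] in GL_2(Z/131), e_{131}(P',Q') = e_{131}(P,Q)^(86*43-74*72 mod 131).
det(M) mod 131 = 73; its inverse in (Z/131)^* is 70 (check: 73*70 mod 131 = 1).
Double-and-add over 10000011: 8-1 doublings, 3-1 additions; each step l_{T,T}/v_{2T} or l_{T,P'}/v at Q'+S for random S.
Miller gives e_{131}(P',Q') = 14845262534287 + 51510166855265*t in F_{73252205446633^2}.
Raise to 70: e(P,Q) = 5675412016170 + 45925907658494*t in mu_{131}.

5675412016170 + 45925907658494*t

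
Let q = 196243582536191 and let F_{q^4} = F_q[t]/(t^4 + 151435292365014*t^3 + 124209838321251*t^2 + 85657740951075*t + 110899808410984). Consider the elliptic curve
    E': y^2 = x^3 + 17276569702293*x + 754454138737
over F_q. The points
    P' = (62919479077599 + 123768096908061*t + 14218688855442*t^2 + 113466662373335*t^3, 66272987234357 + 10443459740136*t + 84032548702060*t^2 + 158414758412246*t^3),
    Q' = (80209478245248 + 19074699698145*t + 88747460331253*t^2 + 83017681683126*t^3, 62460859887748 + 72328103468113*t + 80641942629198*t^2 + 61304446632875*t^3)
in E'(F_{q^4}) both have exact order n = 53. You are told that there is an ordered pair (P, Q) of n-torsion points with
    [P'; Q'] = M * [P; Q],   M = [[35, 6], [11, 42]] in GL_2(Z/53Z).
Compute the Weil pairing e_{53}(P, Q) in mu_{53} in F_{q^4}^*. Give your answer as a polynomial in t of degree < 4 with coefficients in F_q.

The 53-Weil pairing on E[53] over F_{196243582536191} is alternating-bilinear: e_{53}(P',Q') = e_{53}(P,Q)^det(M).
Hence e(P,Q) = e(P',Q')^{51} where 51 = 26^{-1} mod 53.
n = 53 = (110101)_2 (6 bits, wt 4); accumulate f_{53,P'}(Q'+S)/f_{53,P'}(S) along the 5-step ladder.
So e_{53}(P',Q') = 66186692237056 + 151718151683780*t + 79416023944380*t^2 + 171360891138273*t^3.
Thus e_{53}(P,Q) = 13649152394985 + 139924120705794*t + 165300424657012*t^2 + 140026721199600*t^3.

13649152394985 + 139924120705794*t + 165300424657012*t^2 + 140026721199600*t^3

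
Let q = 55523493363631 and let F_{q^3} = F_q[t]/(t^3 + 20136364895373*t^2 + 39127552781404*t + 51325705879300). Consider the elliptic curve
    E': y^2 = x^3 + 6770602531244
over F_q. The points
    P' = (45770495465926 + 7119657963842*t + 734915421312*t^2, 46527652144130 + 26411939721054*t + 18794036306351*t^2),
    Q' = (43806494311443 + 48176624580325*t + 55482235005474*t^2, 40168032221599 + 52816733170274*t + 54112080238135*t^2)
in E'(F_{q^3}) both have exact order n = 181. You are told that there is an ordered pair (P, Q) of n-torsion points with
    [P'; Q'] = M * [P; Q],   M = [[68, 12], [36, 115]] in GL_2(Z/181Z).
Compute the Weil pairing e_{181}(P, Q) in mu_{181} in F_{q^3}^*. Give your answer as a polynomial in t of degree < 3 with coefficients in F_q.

Since e_{181}(P,P)=e_{181}(Q,Q)=1 and e_{181}(Q,P)=e_{181}(P,Q)^{-1}, expanding e_{181}(68*P + 12*Q,36*P + 115*Q) leaves e(P,Q)^det(M).
So e_{181}(P,Q) = e_{181}(P',Q')^{170}, since 148*170 = 1 mod 181.
n = 181 = (10110101)_2 (8 bits, wt 5); accumulate f_{181,P'}(Q'+S)/f_{181,P'}(S) along the 7-step ladder.
Result: e(P',Q') = 37714537243014 + 48312029222359*t + 26589084701763*t^2.
Raise to 170: e(P,Q) = 29620442289083 + 39956708149041*t + 14115322991557*t^2 in mu_{181}.

29620442289083 + 39956708149041*t + 14115322991557*t^2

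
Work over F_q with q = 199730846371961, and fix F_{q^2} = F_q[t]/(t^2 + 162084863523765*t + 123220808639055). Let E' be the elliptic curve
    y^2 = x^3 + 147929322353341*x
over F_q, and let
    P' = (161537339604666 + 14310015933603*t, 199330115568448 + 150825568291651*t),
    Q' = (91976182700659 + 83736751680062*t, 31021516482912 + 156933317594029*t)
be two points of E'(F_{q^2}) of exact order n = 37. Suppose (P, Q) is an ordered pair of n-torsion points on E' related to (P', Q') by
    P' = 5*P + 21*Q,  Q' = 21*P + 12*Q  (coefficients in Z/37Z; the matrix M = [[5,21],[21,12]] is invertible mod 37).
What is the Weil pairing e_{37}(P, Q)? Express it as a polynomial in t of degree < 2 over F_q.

106379295320105 + 126421477189047*t

Since e_{37}(P,P)=e_{37}(Q,Q)=1 and e_{37}(Q,P)=e_{37}(P,Q)^{-1}, expanding e_{37}(5*P + 21*Q,21*P + 12*Q) leaves e(P,Q)^det(M).
det(M) mod 37 = 26; its inverse in (Z/37)^* is 10 (check: 26*10 mod 37 = 1).
n = 37 = (100101)_2 (6 bits, wt 3); accumulate f_{37,P'}(Q'+S)/f_{37,P'}(S) along the 5-step ladder.
The quotient is 189458157259399 + 28105550911274*t.
(189458157259399 + 28105550911274*t)^{10} mod (199730846371961,f) = 106379295320105 + 126421477189047*t.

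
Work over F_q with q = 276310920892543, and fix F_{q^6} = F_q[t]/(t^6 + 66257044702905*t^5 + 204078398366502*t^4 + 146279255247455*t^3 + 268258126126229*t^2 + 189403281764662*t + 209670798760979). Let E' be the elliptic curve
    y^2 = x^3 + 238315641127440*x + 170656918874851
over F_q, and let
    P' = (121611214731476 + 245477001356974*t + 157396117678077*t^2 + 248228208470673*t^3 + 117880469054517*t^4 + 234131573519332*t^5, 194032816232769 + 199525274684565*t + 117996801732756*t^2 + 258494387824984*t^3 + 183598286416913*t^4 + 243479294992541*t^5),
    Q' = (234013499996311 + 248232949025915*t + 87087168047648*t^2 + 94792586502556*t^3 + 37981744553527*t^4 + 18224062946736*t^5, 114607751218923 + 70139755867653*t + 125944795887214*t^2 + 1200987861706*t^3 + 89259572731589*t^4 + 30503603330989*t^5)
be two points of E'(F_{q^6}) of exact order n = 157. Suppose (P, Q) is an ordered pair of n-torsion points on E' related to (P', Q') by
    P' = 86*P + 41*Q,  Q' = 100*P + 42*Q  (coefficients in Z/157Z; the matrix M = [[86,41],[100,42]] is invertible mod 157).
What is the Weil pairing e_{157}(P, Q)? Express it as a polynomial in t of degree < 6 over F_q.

143773762417101 + 142595702565425*t + 233784595941793*t^2 + 57182615290704*t^3 + 11783660202343*t^4 + 186545963108964*t^5

Under M = [[86,41],[100,42]] in GL_2(Z/157), e_{157}(P',Q') = e_{157}(P,Q)^(86*42-41*100 mod 157).
det M = 86*42 - 41*100 = -488 = 140 (mod 157); 140^{-1} = 120 (mod 157).
8-bit Miller (10011101) on E'/F_{276310920892543} with a'=238315641127440, b'=170656918874851: accumulate tangent/chord ratios at Q'+S and P'+S'.
So e_{157}(P',Q') = 225700219547108 + 210260924096773*t + 231080697685184*t^2 + 37943065858972*t^3 + 45077586467309*t^4 + 51723302171309*t^5.
Finally e_{157}(P,Q) = 143773762417101 + 142595702565425*t + 233784595941793*t^2 + 57182615290704*t^3 + 11783660202343*t^4 + 186545963108964*t^5.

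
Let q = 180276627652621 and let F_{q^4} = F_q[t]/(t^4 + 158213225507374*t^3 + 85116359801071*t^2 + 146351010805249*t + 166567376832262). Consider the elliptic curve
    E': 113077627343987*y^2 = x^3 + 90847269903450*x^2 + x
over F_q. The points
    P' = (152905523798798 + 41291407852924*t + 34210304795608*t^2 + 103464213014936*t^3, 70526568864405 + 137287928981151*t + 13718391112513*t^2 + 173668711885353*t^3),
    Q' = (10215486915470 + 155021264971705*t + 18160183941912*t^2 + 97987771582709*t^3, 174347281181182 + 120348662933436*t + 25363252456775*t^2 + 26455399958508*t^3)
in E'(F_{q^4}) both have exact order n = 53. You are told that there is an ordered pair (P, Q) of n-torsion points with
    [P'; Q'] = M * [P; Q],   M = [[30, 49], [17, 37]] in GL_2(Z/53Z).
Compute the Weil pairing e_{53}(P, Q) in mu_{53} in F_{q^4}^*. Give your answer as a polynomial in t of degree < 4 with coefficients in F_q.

e_{53} is bilinear + alternating on E[53], so e_{53}(30*P + 49*Q, 17*P + 37*Q) = e_{53}(P,Q)^(30*37-49*17).
Inverting 12 mod 53: 31. Thus e_{53}(P,Q) = e(P',Q')^{31}.
Montgomery->Weierstrass: x_W = 56366467034437*x+93365403489496, y_W=56366467034437*y on F_{180276627652621}; lands on y^2=x^3+130609025561123*x+173420455573924.
6-bit Miller (110101) on E'/F_{180276627652621} with a'=130609025561123, b'=173420455573924: accumulate tangent/chord ratios at Q'+S and P'+S'.
e_{53}(P',Q') = 69530985374751 + 66377572788610*t + 166176233757920*t^2 + 144277436000600*t^3.
Finally e_{53}(P,Q) = 163191783093884 + 162647545928399*t + 30266222659539*t^2 + 61656728164955*t^3.

163191783093884 + 162647545928399*t + 30266222659539*t^2 + 61656728164955*t^3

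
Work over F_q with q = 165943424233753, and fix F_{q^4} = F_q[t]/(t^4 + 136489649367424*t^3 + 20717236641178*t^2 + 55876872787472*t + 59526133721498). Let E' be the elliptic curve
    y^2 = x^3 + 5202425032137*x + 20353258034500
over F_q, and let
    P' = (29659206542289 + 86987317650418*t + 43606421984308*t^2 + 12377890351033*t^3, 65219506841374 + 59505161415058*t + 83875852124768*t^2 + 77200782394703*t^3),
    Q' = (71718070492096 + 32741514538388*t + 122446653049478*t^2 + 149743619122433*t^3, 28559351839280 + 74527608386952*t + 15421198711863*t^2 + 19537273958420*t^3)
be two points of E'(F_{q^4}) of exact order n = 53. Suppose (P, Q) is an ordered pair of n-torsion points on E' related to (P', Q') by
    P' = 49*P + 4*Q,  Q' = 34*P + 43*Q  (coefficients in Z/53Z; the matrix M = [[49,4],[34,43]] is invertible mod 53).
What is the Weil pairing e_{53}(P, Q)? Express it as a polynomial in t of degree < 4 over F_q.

The 53-Weil pairing on E[53] over F_{165943424233753} is alternating-bilinear: e_{53}(P',Q') = e_{53}(P,Q)^det(M).
So e_{53}(P,Q) = e_{53}(P',Q')^{16}, since 10*16 = 1 mod 53.
Build f_{53,P'} and f_{53,Q'} via the 6-bit ladder of 53=110101_2; evaluate at shifted divisors; quotient in F_{165943424233753^4}.
Result: e(P',Q') = 11359541510803 + 36849090965631*t + 75318340793712*t^2 + 1807120213986*t^3.
Raise to 16: e(P,Q) = 83423580323742 + 25690210066666*t + 34857492151398*t^2 + 19346493485110*t^3 in mu_{53}.

83423580323742 + 25690210066666*t + 34857492151398*t^2 + 19346493485110*t^3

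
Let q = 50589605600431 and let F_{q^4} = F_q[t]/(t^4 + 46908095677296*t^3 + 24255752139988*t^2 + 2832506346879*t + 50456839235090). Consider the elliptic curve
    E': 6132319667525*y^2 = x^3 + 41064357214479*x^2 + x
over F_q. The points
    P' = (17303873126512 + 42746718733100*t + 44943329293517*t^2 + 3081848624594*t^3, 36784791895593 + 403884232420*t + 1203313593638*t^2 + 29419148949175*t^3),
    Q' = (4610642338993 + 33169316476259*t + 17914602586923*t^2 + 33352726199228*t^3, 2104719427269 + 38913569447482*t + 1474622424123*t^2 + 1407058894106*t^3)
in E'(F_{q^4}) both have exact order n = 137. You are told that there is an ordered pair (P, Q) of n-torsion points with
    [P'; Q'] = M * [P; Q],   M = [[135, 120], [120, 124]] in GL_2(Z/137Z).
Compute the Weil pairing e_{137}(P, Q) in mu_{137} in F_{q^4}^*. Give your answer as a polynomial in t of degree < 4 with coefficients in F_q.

12912638440486 + 153813072552*t + 3121498822784*t^2 + 37303631856620*t^3

Since e_{137}(P,P)=e_{137}(Q,Q)=1 and e_{137}(Q,P)=e_{137}(P,Q)^{-1}, expanding e_{137}(135*P + 120*Q,120*P + 124*Q) leaves e(P,Q)^det(M).
Inverting 11 mod 137: 25. Thus e_{137}(P,Q) = e(P',Q')^{25}.
(x,y)|->(8057396207841x+20719701476840,8057396207841y) sends E' to y^2=x^3+21012509299685*x+48760468486049.
8-bit Miller (10001001) on E'/F_{50589605600431} with a'=21012509299685, b'=48760468486049: accumulate tangent/chord ratios at Q'+S and P'+S'.
The quotient is 13804801775906 + 14822278170953*t + 37945002386888*t^2 + 23995225688733*t^3.
Finally e_{137}(P,Q) = 12912638440486 + 153813072552*t + 3121498822784*t^2 + 37303631856620*t^3.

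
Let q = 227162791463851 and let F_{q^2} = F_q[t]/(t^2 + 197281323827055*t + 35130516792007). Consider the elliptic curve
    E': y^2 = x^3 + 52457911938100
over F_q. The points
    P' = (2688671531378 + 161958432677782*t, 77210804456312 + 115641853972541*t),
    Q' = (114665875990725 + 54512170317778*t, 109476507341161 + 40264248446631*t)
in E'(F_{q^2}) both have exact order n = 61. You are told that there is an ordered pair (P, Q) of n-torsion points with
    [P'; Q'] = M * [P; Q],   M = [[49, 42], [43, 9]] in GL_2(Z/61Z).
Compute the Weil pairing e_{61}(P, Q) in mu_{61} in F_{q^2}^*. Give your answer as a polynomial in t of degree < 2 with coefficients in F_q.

The 61-Weil pairing on E[61] over F_{227162791463851} is alternating-bilinear: e_{61}(P',Q') = e_{61}(P,Q)^det(M).
So e_{61}(P,Q) = e_{61}(P',Q')^{53}, since 38*53 = 1 mod 61.
Double-and-add over 111101: 6-1 doublings, 5-1 additions; each step l_{T,T}/v_{2T} or l_{T,P'}/v at Q'+S for random S.
Miller gives e_{61}(P',Q') = 32795438901505 + 38512777657977*t in F_{227162791463851^2}.
Thus e_{61}(P,Q) = 142899693547383 + 79449803963959*t.

142899693547383 + 79449803963959*t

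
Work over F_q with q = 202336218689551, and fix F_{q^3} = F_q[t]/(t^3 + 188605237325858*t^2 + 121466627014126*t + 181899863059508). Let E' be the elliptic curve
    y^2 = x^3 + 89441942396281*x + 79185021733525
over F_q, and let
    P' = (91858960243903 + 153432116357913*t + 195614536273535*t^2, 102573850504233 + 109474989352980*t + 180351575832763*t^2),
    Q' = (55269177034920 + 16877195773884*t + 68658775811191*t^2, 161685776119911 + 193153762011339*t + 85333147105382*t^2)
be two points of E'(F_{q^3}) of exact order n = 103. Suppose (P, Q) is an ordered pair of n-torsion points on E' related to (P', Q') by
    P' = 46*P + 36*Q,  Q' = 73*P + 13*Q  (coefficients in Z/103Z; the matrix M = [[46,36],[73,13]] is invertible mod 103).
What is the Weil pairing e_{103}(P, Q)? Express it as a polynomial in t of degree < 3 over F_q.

The 103-Weil pairing on E[103] over F_{202336218689551} is alternating-bilinear: e_{103}(P',Q') = e_{103}(P,Q)^det(M).
det M = 46*13 - 36*73 = -2030 = 30 (mod 103); 30^{-1} = 79 (mod 103).
n = 103 = (1100111)_2 (7 bits, wt 5); accumulate f_{103,P'}(Q'+S)/f_{103,P'}(S) along the 6-step ladder.
The quotient is 38430556605119 + 53788768478586*t + 4795184344621*t^2.
Thus e_{103}(P,Q) = 27761473103728 + 179286565429904*t + 42131870700052*t^2.

27761473103728 + 179286565429904*t + 42131870700052*t^2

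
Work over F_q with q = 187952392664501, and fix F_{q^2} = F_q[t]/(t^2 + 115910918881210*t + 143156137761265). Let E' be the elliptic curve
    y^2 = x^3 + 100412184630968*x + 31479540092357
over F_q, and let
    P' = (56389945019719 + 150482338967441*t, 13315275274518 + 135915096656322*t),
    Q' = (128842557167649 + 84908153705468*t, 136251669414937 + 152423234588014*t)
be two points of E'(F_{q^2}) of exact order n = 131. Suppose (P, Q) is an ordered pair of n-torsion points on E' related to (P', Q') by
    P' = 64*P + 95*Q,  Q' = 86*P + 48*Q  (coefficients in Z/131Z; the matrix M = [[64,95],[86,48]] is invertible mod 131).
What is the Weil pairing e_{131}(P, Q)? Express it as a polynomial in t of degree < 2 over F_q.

95298072605130 + 44620502346499*t

Under M = [[64,95],[86,48]] in GL_2(Z/131), e_{131}(P',Q') = e_{131}(P,Q)^(64*48-95*86 mod 131).
64*48 - 95*86 = -5098; reduced mod 131: det = 11, inverse 12.
Build f_{131,P'} and f_{131,Q'} via the 8-bit ladder of 131=10000011_2; evaluate at shifted divisors; quotient in F_{187952392664501^2}.
Result: e(P',Q') = 30321110686748 + 11402845069605*t.
Finally e_{131}(P,Q) = 95298072605130 + 44620502346499*t.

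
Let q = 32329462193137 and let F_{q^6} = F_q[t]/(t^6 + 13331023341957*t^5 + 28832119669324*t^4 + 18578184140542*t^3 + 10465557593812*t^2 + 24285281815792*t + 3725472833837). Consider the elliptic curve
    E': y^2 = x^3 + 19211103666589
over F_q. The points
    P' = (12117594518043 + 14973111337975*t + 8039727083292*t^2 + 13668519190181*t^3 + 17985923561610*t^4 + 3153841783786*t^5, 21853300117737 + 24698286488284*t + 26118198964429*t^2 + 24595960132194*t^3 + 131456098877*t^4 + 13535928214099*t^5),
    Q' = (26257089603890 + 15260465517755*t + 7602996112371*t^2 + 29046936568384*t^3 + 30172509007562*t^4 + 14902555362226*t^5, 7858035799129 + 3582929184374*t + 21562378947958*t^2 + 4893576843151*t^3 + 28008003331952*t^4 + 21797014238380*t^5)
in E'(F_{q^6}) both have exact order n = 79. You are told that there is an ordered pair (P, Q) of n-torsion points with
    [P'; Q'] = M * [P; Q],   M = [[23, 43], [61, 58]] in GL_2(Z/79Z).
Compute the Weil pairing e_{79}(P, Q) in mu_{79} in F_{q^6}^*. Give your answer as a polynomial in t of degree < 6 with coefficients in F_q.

e_{79}(aP+bQ,cP+dQ) = e_{79}(P,Q)^(ad-bc); with (a,b,c,d)=(23,43,61,58) this gives the det-79 law.
det M = 23*58 - 43*61 = -1289 = 54 (mod 79); 54^{-1} = 60 (mod 79).
Double-and-add over 1001111: 7-1 doublings, 5-1 additions; each step l_{T,T}/v_{2T} or l_{T,P'}/v at Q'+S for random S.
f_P(D_Q)/f_Q(D_P) = 25742940321947 + 1564709506897*t + 29125863350782*t^2 + 22710554140082*t^3 + 24548057877676*t^4 + 9778078937751*t^5.
Raise to 60: e(P,Q) = 5255476716025 + 7243290050217*t + 13039419074074*t^2 + 11085986817758*t^3 + 28627017689679*t^4 + 541545991443*t^5 in mu_{79}.

5255476716025 + 7243290050217*t + 13039419074074*t^2 + 11085986817758*t^3 + 28627017689679*t^4 + 541545991443*t^5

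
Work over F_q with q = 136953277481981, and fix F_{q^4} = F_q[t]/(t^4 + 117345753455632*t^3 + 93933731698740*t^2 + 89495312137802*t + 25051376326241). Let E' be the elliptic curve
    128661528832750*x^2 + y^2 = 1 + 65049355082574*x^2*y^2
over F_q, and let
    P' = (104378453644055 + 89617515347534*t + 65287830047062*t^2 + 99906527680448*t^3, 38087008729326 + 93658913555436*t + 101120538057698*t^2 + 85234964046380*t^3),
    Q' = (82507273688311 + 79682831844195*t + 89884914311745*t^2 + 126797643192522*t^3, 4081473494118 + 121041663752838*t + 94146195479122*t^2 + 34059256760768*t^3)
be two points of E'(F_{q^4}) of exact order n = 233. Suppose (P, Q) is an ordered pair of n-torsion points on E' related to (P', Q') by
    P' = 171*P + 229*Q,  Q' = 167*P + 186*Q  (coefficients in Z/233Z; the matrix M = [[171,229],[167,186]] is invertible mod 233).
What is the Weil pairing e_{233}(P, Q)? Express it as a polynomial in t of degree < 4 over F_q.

18740179694151 + 83421804022635*t + 9389988016465*t^2 + 40144692922421*t^3

e_{233} is bilinear + alternating on E[233], so e_{233}(171*P + 229*Q, 167*P + 186*Q) = e_{233}(P,Q)^(171*186-229*167).
Inverting 87 mod 233: 75. Thus e_{233}(P,Q) = e(P',Q')^{75}.
Edwards a_E,d_E -> Montgomery A=87152812181730,B=75526949780777 -> Weierstrass 105780353383417,40663191365567 via alpha=123587332307208,beta=15903043437544.
Run Miller on y^2=x^3+105780353383417*x+40663191365567 over F_{136953277481981}: ladder 11101001 (8 bits); e = f_P(D_Q)/f_Q(D_P).
So e_{233}(P',Q') = 97074507132819 + 95508213459598*t + 98810486809682*t^2 + 87100699256814*t^3.
Finally e_{233}(P,Q) = 18740179694151 + 83421804022635*t + 9389988016465*t^2 + 40144692922421*t^3.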